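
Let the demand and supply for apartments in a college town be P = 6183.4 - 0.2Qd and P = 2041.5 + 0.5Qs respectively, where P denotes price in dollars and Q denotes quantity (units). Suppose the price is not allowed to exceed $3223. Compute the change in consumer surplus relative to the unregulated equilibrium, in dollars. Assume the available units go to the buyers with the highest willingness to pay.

Rearranging demand gives Qd = 30917 - 5P; rearranging supply gives Qs = 2P - 4083. Without the control the market clears where 30917 - 5P = 2P - 4083, i.e. P* = 5000 and Q* = 5917.
Since 3223 < 5000, the ceiling is binding.
At P = 3223: Qd = 30917 - 5·3223 = 14802 and Qs = 2·3223 - 4083 = 2363.
Consumer surplus without the control is ½ · (6183.4 - 5000) · 5917 = 3501088.9.
With the ceiling, 2363 units are sold at 3223 (assume they go to the highest-value buyers). The demand price at Q = 2363 is 5710.8, so CS = ½ · [(6183.4 - 3223) + (5710.8 - 3223)] · 2363 = 6437048.3.
Change in consumer surplus = 6437048.3 - 3501088.9 = 2935959.4.

2935959.4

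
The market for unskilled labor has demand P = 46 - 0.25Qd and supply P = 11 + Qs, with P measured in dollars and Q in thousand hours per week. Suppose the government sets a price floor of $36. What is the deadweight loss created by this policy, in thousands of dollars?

0

Rearranging demand gives Qd = 184 - 4P; rearranging supply gives Qs = P - 11. In a free market, 184 - 4P = P - 11 gives the equilibrium P* = 39, Q* = 28.
The floor of 36 is below the equilibrium price 39, so it is not binding; the market clears at P* = 39, Q* = 28.
Since the control does not bind, no trades are prevented and deadweight loss is zero.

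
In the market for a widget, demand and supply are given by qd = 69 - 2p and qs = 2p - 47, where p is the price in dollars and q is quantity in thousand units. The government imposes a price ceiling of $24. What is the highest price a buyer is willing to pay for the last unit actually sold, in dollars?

34

Equilibrium: 69 - 2p = 2p - 47, so 116 = 4p and p* = 29, q* = 11.
Because the ceiling (24) lies below the market-clearing price, it is binding.
At p = 24: qd = 69 - 2·24 = 21 and qs = 2·24 - 47 = 1.
Only 1 units reach the market. On the demand curve, the marginal buyer's willingness to pay at q = 1 is (69 - 1)/2 = 34.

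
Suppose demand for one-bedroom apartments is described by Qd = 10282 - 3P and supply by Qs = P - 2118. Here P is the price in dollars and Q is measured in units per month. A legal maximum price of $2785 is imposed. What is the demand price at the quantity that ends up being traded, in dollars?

3205

In a free market, 10282 - 3P = P - 2118 gives the equilibrium P* = 3100, Q* = 982.
Since 2785 < 3100, the ceiling is binding.
At P = 2785: Qd = 10282 - 3·2785 = 1927 and Qs = 2785 - 2118 = 667.
Only 667 units reach the market. On the demand curve, the marginal buyer's willingness to pay at Q = 667 is (10282 - 667)/3 = 3205.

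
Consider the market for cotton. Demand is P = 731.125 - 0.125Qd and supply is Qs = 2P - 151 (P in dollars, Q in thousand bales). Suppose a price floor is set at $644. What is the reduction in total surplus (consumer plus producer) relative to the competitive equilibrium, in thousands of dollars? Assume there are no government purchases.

Rearranging demand gives Qd = 5849 - 8P. In a free market, 5849 - 8P = 2P - 151 gives the equilibrium P* = 600, Q* = 1049.
The floor of 644 is above the equilibrium price 600, so it binds.
At P = 644: Qd = 5849 - 8·644 = 697 and Qs = 2·644 - 151 = 1137.
Quantity traded falls to 697. At Q = 697 the demand price is (5849 - 697)/8 = 644 and the supply price is (151 + 697)/2 = 424.
Deadweight loss = ½ · (644 - 424) · (1049 - 697) = ½ · 220 · 352 = 38720.

38720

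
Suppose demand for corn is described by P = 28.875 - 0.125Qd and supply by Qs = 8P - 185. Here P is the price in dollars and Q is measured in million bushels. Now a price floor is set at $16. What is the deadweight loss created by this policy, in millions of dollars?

Rearranging demand gives Qd = 231 - 8P. Equilibrium: 231 - 8P = 8P - 185, so 416 = 16P and P* = 26, Q* = 23.
Since 16 is below P* = 26, the floor does not bind and the free-market outcome prevails.
Since the control does not bind, no trades are prevented and deadweight loss is zero.

0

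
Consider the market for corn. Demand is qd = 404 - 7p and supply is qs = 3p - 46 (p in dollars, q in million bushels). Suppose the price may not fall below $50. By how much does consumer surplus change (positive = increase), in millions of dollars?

Without the control the market clears where 404 - 7p = 3p - 46, i.e. p* = 45 and q* = 89.
Since 50 > 45, the floor is binding.
At p = 50: qd = 404 - 7·50 = 54 and qs = 3·50 - 46 = 104.
Consumer surplus without the control is ½ · (404/7 - 45) · 89 = 7921/14.
With the floor, consumers buy 54 units at 50, so CS = ½ · (404/7 - 50) · 54 = 1458/7.
Change in consumer surplus = 1458/7 - 7921/14 = -357.5.

-357.5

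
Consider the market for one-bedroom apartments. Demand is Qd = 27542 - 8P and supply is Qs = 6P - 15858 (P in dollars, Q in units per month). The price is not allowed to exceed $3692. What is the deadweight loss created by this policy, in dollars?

Setting quantity demanded equal to quantity supplied, 27542 - 8P = 6P - 15858, gives P* = 3100 and Q* = 2742.
Since 3692 is above P* = 3100, the ceiling does not bind and the free-market outcome prevails.
Since the control does not bind, no trades are prevented and deadweight loss is zero.

0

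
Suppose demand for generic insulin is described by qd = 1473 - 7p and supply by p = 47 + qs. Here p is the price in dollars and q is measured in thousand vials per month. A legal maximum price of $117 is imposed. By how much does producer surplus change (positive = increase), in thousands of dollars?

Rearranging supply gives qs = p - 47. In a free market, 1473 - 7p = p - 47 gives the equilibrium p* = 190, q* = 143.
The ceiling of 117 is below the equilibrium price 190, so it binds.
At p = 117: qd = 1473 - 7·117 = 654 and qs = 117 - 47 = 70.
Producer surplus without the control is ½ · (190 - 47) · 143 = 10224.5.
With the ceiling, producers sell 70 units at 117, so PS = ½ · (117 - 47) · 70 = 2450.
Change in producer surplus = 2450 - 10224.5 = -7774.5.

-7774.5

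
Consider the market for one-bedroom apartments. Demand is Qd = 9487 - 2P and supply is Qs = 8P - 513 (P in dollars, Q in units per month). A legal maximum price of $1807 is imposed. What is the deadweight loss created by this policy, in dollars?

Setting quantity demanded equal to quantity supplied, 9487 - 2P = 8P - 513, gives P* = 1000 and Q* = 7487.
The ceiling of 1807 is above the equilibrium price 1000, so it is not binding; the market clears at P* = 1000, Q* = 7487.
Since the control does not bind, no trades are prevented and deadweight loss is zero.

0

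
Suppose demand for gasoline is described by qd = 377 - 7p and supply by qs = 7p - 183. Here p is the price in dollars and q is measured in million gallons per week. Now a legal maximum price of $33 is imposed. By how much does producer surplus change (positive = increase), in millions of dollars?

-507.5

In a free market, 377 - 7p = 7p - 183 gives the equilibrium p* = 40, q* = 97.
Because the ceiling (33) lies below the market-clearing price, it is binding.
At p = 33: qd = 377 - 7·33 = 146 and qs = 7·33 - 183 = 48.
Producer surplus without the control is ½ · (40 - 183/7) · 97 = 9409/14.
With the ceiling, producers sell 48 units at 33, so PS = ½ · (33 - 183/7) · 48 = 1152/7.
Change in producer surplus = 1152/7 - 9409/14 = -507.5.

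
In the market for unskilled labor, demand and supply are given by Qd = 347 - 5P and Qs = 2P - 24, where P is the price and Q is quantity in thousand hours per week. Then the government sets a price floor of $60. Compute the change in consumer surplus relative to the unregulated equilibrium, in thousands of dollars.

-451.5

Equilibrium: 347 - 5P = 2P - 24, so 371 = 7P and P* = 53, Q* = 82.
Since 60 > 53, the floor is binding.
At P = 60: Qd = 347 - 5·60 = 47 and Qs = 2·60 - 24 = 96.
Consumer surplus without the control is ½ · (69.4 - 53) · 82 = 672.4.
With the floor, consumers buy 47 units at 60, so CS = ½ · (69.4 - 60) · 47 = 220.9.
Change in consumer surplus = 220.9 - 672.4 = -451.5.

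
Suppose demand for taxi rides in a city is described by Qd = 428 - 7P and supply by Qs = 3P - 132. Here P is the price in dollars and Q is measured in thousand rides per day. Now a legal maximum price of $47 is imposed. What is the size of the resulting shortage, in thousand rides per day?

90

In a free market, 428 - 7P = 3P - 132 gives the equilibrium P* = 56, Q* = 36.
Since 47 < 56, the ceiling is binding.
At P = 47: Qd = 428 - 7·47 = 99 and Qs = 3·47 - 132 = 9.
Shortage = Qd - Qs = 99 - 9 = 90.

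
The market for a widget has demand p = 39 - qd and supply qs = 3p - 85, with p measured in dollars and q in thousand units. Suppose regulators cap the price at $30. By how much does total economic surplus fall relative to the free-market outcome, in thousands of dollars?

6

Rearranging demand gives qd = 39 - p. In a free market, 39 - p = 3p - 85 gives the equilibrium p* = 31, q* = 8.
Because the ceiling (30) lies below the market-clearing price, it is binding.
At p = 30: qd = 39 - 30 = 9 and qs = 3·30 - 85 = 5.
Quantity traded falls to 5. At q = 5 the demand price is 39 - 5 = 34 and the supply price is (85 + 5)/3 = 30.
Deadweight loss = ½ · (34 - 30) · (8 - 5) = ½ · 4 · 3 = 6.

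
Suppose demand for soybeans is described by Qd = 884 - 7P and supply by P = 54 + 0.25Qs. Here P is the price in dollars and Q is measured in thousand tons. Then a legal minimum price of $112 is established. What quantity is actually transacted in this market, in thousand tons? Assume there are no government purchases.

100

Rearranging supply gives Qs = 4P - 216. In a free market, 884 - 7P = 4P - 216 gives the equilibrium P* = 100, Q* = 184.
The floor of 112 is above the equilibrium price 100, so it binds.
At P = 112: Qd = 884 - 7·112 = 100 and Qs = 4·112 - 216 = 232.
The quantity actually transacted is the short side, demand: 100.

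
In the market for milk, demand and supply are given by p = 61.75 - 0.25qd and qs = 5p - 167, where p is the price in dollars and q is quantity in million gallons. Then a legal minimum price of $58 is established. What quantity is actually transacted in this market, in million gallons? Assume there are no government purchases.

15

Rearranging demand gives qd = 247 - 4p. In a free market, 247 - 4p = 5p - 167 gives the equilibrium p* = 46, q* = 63.
Since 58 > 46, the floor is binding.
At p = 58: qd = 247 - 4·58 = 15 and qs = 5·58 - 167 = 123.
The quantity actually transacted is the short side, demand: 15.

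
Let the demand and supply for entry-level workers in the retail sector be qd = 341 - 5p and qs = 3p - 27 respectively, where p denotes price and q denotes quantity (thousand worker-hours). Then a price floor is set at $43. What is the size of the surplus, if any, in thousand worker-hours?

0

Without the control the market clears where 341 - 5p = 3p - 27, i.e. p* = 46 and q* = 111.
Since 43 is below p* = 46, the floor does not bind and the free-market outcome prevails.
Since the control does not bind, there is no surplus.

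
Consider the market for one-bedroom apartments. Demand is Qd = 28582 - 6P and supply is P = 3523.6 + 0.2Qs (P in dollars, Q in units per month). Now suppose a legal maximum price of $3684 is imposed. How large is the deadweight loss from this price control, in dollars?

Rearranging supply gives Qs = 5P - 17618. In a free market, 28582 - 6P = 5P - 17618 gives the equilibrium P* = 4200, Q* = 3382.
The ceiling of 3684 is below the equilibrium price 4200, so it binds.
At P = 3684: Qd = 28582 - 6·3684 = 6478 and Qs = 5·3684 - 17618 = 802.
Quantity traded falls to 802. At Q = 802 the demand price is (28582 - 802)/6 = 4630 and the supply price is (17618 + 802)/5 = 3684.
Deadweight loss = ½ · (4630 - 3684) · (3382 - 802) = ½ · 946 · 2580 = 1220340.

1220340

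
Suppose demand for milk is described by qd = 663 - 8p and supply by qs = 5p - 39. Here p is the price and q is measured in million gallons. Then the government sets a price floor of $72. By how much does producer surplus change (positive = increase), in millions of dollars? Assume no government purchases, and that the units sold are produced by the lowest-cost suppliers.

Equilibrium: 663 - 8p = 5p - 39, so 702 = 13p and p* = 54, q* = 231.
Since 72 > 54, the floor is binding.
At p = 72: qd = 663 - 8·72 = 87 and qs = 5·72 - 39 = 321.
Producer surplus without the control is ½ · (54 - 7.8) · 231 = 5336.1.
With the floor, 87 units are sold at 72. The supply price at q = 87 is 25.2, so PS = ½ · [(72 - 7.8) + (72 - 25.2)] · 87 = 4828.5.
Change in producer surplus = 4828.5 - 5336.1 = -507.6.

-507.6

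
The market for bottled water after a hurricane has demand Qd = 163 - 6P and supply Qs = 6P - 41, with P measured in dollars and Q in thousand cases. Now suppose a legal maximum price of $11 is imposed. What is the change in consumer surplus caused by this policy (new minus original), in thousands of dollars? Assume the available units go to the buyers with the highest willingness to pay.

42

In a free market, 163 - 6P = 6P - 41 gives the equilibrium P* = 17, Q* = 61.
Since 11 < 17, the ceiling is binding.
At P = 11: Qd = 163 - 6·11 = 97 and Qs = 6·11 - 41 = 25.
Consumer surplus without the control is ½ · (163/6 - 17) · 61 = 3721/12.
With the ceiling, 25 units are sold at 11 (assume they go to the highest-value buyers). The demand price at Q = 25 is 23, so CS = ½ · [(163/6 - 11) + (23 - 11)] · 25 = 4225/12.
Change in consumer surplus = 4225/12 - 3721/12 = 42.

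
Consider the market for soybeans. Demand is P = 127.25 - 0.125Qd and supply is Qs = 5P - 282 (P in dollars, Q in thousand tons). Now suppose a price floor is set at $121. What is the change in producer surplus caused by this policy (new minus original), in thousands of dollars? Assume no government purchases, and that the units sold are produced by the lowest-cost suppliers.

-1772.4

Rearranging demand gives Qd = 1018 - 8P. In a free market, 1018 - 8P = 5P - 282 gives the equilibrium P* = 100, Q* = 218.
Since 121 > 100, the floor is binding.
At P = 121: Qd = 1018 - 8·121 = 50 and Qs = 5·121 - 282 = 323.
Producer surplus without the control is ½ · (100 - 56.4) · 218 = 4752.4.
With the floor, 50 units are sold at 121. The supply price at Q = 50 is 66.4, so PS = ½ · [(121 - 56.4) + (121 - 66.4)] · 50 = 2980.
Change in producer surplus = 2980 - 4752.4 = -1772.4.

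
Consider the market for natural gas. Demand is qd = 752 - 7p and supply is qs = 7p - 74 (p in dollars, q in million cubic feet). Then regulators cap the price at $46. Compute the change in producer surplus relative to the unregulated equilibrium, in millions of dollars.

-3815.5

In a free market, 752 - 7p = 7p - 74 gives the equilibrium p* = 59, q* = 339.
Since 46 < 59, the ceiling is binding.
At p = 46: qd = 752 - 7·46 = 430 and qs = 7·46 - 74 = 248.
Producer surplus without the control is ½ · (59 - 74/7) · 339 = 114921/14.
With the ceiling, producers sell 248 units at 46, so PS = ½ · (46 - 74/7) · 248 = 30752/7.
Change in producer surplus = 30752/7 - 114921/14 = -3815.5.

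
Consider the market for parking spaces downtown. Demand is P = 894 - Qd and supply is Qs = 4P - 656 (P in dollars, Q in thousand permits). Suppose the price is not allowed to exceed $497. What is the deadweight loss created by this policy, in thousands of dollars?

0

Rearranging demand gives Qd = 894 - P. Setting quantity demanded equal to quantity supplied, 894 - P = 4P - 656, gives P* = 310 and Q* = 584.
The ceiling of 497 is above the equilibrium price 310, so it is not binding; the market clears at P* = 310, Q* = 584.
Since the control does not bind, no trades are prevented and deadweight loss is zero.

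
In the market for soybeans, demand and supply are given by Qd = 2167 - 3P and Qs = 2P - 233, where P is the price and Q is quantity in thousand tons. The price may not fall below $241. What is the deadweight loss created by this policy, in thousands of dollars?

0

In a free market, 2167 - 3P = 2P - 233 gives the equilibrium P* = 480, Q* = 727.
Since 241 is below P* = 480, the floor does not bind and the free-market outcome prevails.
Since the control does not bind, no trades are prevented and deadweight loss is zero.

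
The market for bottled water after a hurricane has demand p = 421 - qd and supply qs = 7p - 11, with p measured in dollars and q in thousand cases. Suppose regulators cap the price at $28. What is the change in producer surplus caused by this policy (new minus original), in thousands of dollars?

Rearranging demand gives qd = 421 - p. Equilibrium: 421 - p = 7p - 11, so 432 = 8p and p* = 54, q* = 367.
Because the ceiling (28) lies below the market-clearing price, it is binding.
At p = 28: qd = 421 - 28 = 393 and qs = 7·28 - 11 = 185.
Producer surplus without the control is ½ · (54 - 11/7) · 367 = 134689/14.
With the ceiling, producers sell 185 units at 28, so PS = ½ · (28 - 11/7) · 185 = 34225/14.
Change in producer surplus = 34225/14 - 134689/14 = -7176.

-7176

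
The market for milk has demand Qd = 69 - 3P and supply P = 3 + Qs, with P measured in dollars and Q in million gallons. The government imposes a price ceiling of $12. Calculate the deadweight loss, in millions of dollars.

Rearranging supply gives Qs = P - 3. Equilibrium: 69 - 3P = P - 3, so 72 = 4P and P* = 18, Q* = 15.
Since 12 < 18, the ceiling is binding.
At P = 12: Qd = 69 - 3·12 = 33 and Qs = 12 - 3 = 9.
Quantity traded falls to 9. At Q = 9 the demand price is (69 - 9)/3 = 20 and the supply price is 3 + 9 = 12.
Deadweight loss = ½ · (20 - 12) · (15 - 9) = ½ · 8 · 6 = 24.

24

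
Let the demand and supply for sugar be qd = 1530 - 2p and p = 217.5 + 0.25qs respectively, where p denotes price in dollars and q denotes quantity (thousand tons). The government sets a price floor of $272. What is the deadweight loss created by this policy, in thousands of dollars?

Rearranging supply gives qs = 4p - 870. Without the control the market clears where 1530 - 2p = 4p - 870, i.e. p* = 400 and q* = 730.
The floor of 272 is below the equilibrium price 400, so it is not binding; the market clears at p* = 400, q* = 730.
Since the control does not bind, no trades are prevented and deadweight loss is zero.

0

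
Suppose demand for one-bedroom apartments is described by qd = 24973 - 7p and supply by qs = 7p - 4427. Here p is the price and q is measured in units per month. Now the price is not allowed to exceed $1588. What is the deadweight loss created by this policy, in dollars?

Setting quantity demanded equal to quantity supplied, 24973 - 7p = 7p - 4427, gives p* = 2100 and q* = 10273.
Since 1588 < 2100, the ceiling is binding.
At p = 1588: qd = 24973 - 7·1588 = 13857 and qs = 7·1588 - 4427 = 6689.
Quantity traded falls to 6689. At q = 6689 the demand price is (24973 - 6689)/7 = 2612 and the supply price is (4427 + 6689)/7 = 1588.
Deadweight loss = ½ · (2612 - 1588) · (10273 - 6689) = ½ · 1024 · 3584 = 1835008.

1835008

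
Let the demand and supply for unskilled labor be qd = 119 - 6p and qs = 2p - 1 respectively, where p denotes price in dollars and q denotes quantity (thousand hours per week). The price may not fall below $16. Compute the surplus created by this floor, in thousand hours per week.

8

In a free market, 119 - 6p = 2p - 1 gives the equilibrium p* = 15, q* = 29.
Since 16 > 15, the floor is binding.
At p = 16: qd = 119 - 6·16 = 23 and qs = 2·16 - 1 = 31.
Surplus = qs - qd = 31 - 23 = 8.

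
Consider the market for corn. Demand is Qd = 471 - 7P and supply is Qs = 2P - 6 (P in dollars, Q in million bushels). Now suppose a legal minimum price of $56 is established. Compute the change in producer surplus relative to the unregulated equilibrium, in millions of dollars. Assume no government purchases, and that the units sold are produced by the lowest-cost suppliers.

In a free market, 471 - 7P = 2P - 6 gives the equilibrium P* = 53, Q* = 100.
Since 56 > 53, the floor is binding.
At P = 56: Qd = 471 - 7·56 = 79 and Qs = 2·56 - 6 = 106.
Producer surplus without the control is ½ · (53 - 3) · 100 = 2500.
With the floor, 79 units are sold at 56. The supply price at Q = 79 is 42.5, so PS = ½ · [(56 - 3) + (56 - 42.5)] · 79 = 2626.75.
Change in producer surplus = 2626.75 - 2500 = 126.75.

126.75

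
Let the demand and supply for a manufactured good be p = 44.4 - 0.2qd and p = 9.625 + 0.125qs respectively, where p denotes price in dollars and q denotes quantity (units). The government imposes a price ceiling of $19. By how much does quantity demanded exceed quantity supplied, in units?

Rearranging demand gives qd = 222 - 5p; rearranging supply gives qs = 8p - 77. Without the control the market clears where 222 - 5p = 8p - 77, i.e. p* = 23 and q* = 107.
Because the ceiling (19) lies below the market-clearing price, it is binding.
At p = 19: qd = 222 - 5·19 = 127 and qs = 8·19 - 77 = 75.
Shortage = qd - qs = 127 - 75 = 52.

52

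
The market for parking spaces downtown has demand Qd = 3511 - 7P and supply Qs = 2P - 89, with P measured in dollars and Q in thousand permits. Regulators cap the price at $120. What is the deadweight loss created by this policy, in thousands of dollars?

In a free market, 3511 - 7P = 2P - 89 gives the equilibrium P* = 400, Q* = 711.
Since 120 < 400, the ceiling is binding.
At P = 120: Qd = 3511 - 7·120 = 2671 and Qs = 2·120 - 89 = 151.
Quantity traded falls to 151. At Q = 151 the demand price is (3511 - 151)/7 = 480 and the supply price is (89 + 151)/2 = 120.
Deadweight loss = ½ · (480 - 120) · (711 - 151) = ½ · 360 · 560 = 100800.

100800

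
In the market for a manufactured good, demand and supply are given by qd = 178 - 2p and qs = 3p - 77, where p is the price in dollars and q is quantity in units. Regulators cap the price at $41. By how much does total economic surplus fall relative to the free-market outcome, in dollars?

375

Without the control the market clears where 178 - 2p = 3p - 77, i.e. p* = 51 and q* = 76.
Since 41 < 51, the ceiling is binding.
At p = 41: qd = 178 - 2·41 = 96 and qs = 3·41 - 77 = 46.
Quantity traded falls to 46. At q = 46 the demand price is (178 - 46)/2 = 66 and the supply price is (77 + 46)/3 = 41.
Deadweight loss = ½ · (66 - 41) · (76 - 46) = ½ · 25 · 30 = 375.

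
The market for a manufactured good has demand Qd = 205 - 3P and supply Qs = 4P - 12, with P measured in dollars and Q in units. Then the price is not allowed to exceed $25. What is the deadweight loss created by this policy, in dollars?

168

Setting quantity demanded equal to quantity supplied, 205 - 3P = 4P - 12, gives P* = 31 and Q* = 112.
The ceiling of 25 is below the equilibrium price 31, so it binds.
At P = 25: Qd = 205 - 3·25 = 130 and Qs = 4·25 - 12 = 88.
Quantity traded falls to 88. At Q = 88 the demand price is (205 - 88)/3 = 39 and the supply price is (12 + 88)/4 = 25.
Deadweight loss = ½ · (39 - 25) · (112 - 88) = ½ · 14 · 24 = 168.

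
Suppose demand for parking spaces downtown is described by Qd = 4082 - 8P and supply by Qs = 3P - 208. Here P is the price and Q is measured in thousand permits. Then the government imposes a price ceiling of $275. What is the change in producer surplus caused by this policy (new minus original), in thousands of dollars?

Equilibrium: 4082 - 8P = 3P - 208, so 4290 = 11P and P* = 390, Q* = 962.
The ceiling of 275 is below the equilibrium price 390, so it binds.
At P = 275: Qd = 4082 - 8·275 = 1882 and Qs = 3·275 - 208 = 617.
Producer surplus without the control is ½ · (390 - 208/3) · 962 = 462722/3.
With the ceiling, producers sell 617 units at 275, so PS = ½ · (275 - 208/3) · 617 = 380689/6.
Change in producer surplus = 380689/6 - 462722/3 = -90792.5.

-90792.5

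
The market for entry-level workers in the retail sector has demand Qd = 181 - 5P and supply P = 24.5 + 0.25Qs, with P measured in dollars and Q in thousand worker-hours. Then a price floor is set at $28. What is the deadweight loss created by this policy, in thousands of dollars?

Rearranging supply gives Qs = 4P - 98. In a free market, 181 - 5P = 4P - 98 gives the equilibrium P* = 31, Q* = 26.
Since 28 is below P* = 31, the floor does not bind and the free-market outcome prevails.
Since the control does not bind, no trades are prevented and deadweight loss is zero.

0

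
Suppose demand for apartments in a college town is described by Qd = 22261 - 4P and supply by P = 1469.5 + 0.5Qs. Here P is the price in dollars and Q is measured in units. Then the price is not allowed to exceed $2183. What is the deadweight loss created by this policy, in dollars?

Rearranging supply gives Qs = 2P - 2939. In a free market, 22261 - 4P = 2P - 2939 gives the equilibrium P* = 4200, Q* = 5461.
Since 2183 < 4200, the ceiling is binding.
At P = 2183: Qd = 22261 - 4·2183 = 13529 and Qs = 2·2183 - 2939 = 1427.
Quantity traded falls to 1427. At Q = 1427 the demand price is (22261 - 1427)/4 = 5208.5 and the supply price is (2939 + 1427)/2 = 2183.
Deadweight loss = ½ · (5208.5 - 2183) · (5461 - 1427) = ½ · 3025.5 · 4034 = 6102433.5.

6102433.5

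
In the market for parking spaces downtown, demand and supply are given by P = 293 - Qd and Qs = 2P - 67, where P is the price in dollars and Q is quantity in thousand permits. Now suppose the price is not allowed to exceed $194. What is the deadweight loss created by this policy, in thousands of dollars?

0

Rearranging demand gives Qd = 293 - P. Setting quantity demanded equal to quantity supplied, 293 - P = 2P - 67, gives P* = 120 and Q* = 173.
Since 194 is above P* = 120, the ceiling does not bind and the free-market outcome prevails.
Since the control does not bind, no trades are prevented and deadweight loss is zero.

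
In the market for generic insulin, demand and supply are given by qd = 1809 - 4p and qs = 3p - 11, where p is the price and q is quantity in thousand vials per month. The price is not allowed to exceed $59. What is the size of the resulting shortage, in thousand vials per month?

1407

Without the control the market clears where 1809 - 4p = 3p - 11, i.e. p* = 260 and q* = 769.
Because the ceiling (59) lies below the market-clearing price, it is binding.
At p = 59: qd = 1809 - 4·59 = 1573 and qs = 3·59 - 11 = 166.
Shortage = qd - qs = 1573 - 166 = 1407.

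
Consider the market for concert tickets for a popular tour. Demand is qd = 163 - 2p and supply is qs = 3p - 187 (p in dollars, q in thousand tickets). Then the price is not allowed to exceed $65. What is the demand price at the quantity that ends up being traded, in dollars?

77.5

Setting quantity demanded equal to quantity supplied, 163 - 2p = 3p - 187, gives p* = 70 and q* = 23.
Because the ceiling (65) lies below the market-clearing price, it is binding.
At p = 65: qd = 163 - 2·65 = 33 and qs = 3·65 - 187 = 8.
Only 8 units reach the market. On the demand curve, the marginal buyer's willingness to pay at q = 8 is (163 - 8)/2 = 77.5.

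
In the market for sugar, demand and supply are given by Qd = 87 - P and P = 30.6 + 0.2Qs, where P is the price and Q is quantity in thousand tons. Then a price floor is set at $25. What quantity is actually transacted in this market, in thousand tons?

Rearranging supply gives Qs = 5P - 153. Equilibrium: 87 - P = 5P - 153, so 240 = 6P and P* = 40, Q* = 47.
The floor of 25 is below the equilibrium price 40, so it is not binding; the market clears at P* = 40, Q* = 47.

47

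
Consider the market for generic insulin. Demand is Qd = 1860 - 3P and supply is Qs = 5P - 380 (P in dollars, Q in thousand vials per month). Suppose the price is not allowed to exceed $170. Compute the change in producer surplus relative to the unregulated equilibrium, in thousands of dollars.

In a free market, 1860 - 3P = 5P - 380 gives the equilibrium P* = 280, Q* = 1020.
Because the ceiling (170) lies below the market-clearing price, it is binding.
At P = 170: Qd = 1860 - 3·170 = 1350 and Qs = 5·170 - 380 = 470.
Producer surplus without the control is ½ · (280 - 76) · 1020 = 104040.
With the ceiling, producers sell 470 units at 170, so PS = ½ · (170 - 76) · 470 = 22090.
Change in producer surplus = 22090 - 104040 = -81950.

-81950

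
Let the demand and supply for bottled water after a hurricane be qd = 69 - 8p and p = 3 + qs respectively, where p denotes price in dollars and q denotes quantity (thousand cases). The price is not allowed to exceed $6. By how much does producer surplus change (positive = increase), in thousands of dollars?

Rearranging supply gives qs = p - 3. Without the control the market clears where 69 - 8p = p - 3, i.e. p* = 8 and q* = 5.
Because the ceiling (6) lies below the market-clearing price, it is binding.
At p = 6: qd = 69 - 8·6 = 21 and qs = 6 - 3 = 3.
Producer surplus without the control is ½ · (8 - 3) · 5 = 12.5.
With the ceiling, producers sell 3 units at 6, so PS = ½ · (6 - 3) · 3 = 4.5.
Change in producer surplus = 4.5 - 12.5 = -8.

-8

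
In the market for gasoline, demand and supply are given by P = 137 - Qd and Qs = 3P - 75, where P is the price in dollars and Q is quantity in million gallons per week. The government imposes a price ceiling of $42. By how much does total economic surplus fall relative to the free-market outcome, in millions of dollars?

726

Rearranging demand gives Qd = 137 - P. In a free market, 137 - P = 3P - 75 gives the equilibrium P* = 53, Q* = 84.
The ceiling of 42 is below the equilibrium price 53, so it binds.
At P = 42: Qd = 137 - 42 = 95 and Qs = 3·42 - 75 = 51.
Quantity traded falls to 51. At Q = 51 the demand price is 137 - 51 = 86 and the supply price is (75 + 51)/3 = 42.
Deadweight loss = ½ · (86 - 42) · (84 - 51) = ½ · 44 · 33 = 726.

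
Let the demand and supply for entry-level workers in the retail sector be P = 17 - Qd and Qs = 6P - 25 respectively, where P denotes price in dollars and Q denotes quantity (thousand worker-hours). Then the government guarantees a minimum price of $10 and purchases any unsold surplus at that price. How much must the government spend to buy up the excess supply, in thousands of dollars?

Rearranging demand gives Qd = 17 - P. Equilibrium: 17 - P = 6P - 25, so 42 = 7P and P* = 6, Q* = 11.
Since 10 > 6, the floor is binding.
At P = 10: Qd = 17 - 10 = 7 and Qs = 6·10 - 25 = 35.
Surplus = Qs - Qd = 28.
Government expenditure = surplus × support price = 28 × 10 = 280.

280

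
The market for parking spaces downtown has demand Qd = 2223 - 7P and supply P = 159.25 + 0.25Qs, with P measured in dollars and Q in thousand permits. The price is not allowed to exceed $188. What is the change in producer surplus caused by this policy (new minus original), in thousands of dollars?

Rearranging supply gives Qs = 4P - 637. Without the control the market clears where 2223 - 7P = 4P - 637, i.e. P* = 260 and Q* = 403.
Because the ceiling (188) lies below the market-clearing price, it is binding.
At P = 188: Qd = 2223 - 7·188 = 907 and Qs = 4·188 - 637 = 115.
Producer surplus without the control is ½ · (260 - 159.25) · 403 = 20301.125.
With the ceiling, producers sell 115 units at 188, so PS = ½ · (188 - 159.25) · 115 = 1653.125.
Change in producer surplus = 1653.125 - 20301.125 = -18648.

-18648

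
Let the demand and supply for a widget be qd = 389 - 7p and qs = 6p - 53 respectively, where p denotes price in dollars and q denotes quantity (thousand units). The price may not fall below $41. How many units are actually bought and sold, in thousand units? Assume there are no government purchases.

Setting quantity demanded equal to quantity supplied, 389 - 7p = 6p - 53, gives p* = 34 and q* = 151.
Because the floor (41) lies above the market-clearing price, it is binding.
At p = 41: qd = 389 - 7·41 = 102 and qs = 6·41 - 53 = 193.
The quantity actually transacted is the short side, demand: 102.

102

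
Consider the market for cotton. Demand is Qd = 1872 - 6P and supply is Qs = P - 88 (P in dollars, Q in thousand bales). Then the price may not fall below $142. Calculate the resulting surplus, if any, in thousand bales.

Without the control the market clears where 1872 - 6P = P - 88, i.e. P* = 280 and Q* = 192.
The floor of 142 is below the equilibrium price 280, so it is not binding; the market clears at P* = 280, Q* = 192.
Since the control does not bind, there is no surplus.

0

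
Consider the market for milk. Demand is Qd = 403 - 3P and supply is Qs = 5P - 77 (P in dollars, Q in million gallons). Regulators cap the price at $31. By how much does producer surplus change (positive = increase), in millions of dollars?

-4364.5

Setting quantity demanded equal to quantity supplied, 403 - 3P = 5P - 77, gives P* = 60 and Q* = 223.
The ceiling of 31 is below the equilibrium price 60, so it binds.
At P = 31: Qd = 403 - 3·31 = 310 and Qs = 5·31 - 77 = 78.
Producer surplus without the control is ½ · (60 - 15.4) · 223 = 4972.9.
With the ceiling, producers sell 78 units at 31, so PS = ½ · (31 - 15.4) · 78 = 608.4.
Change in producer surplus = 608.4 - 4972.9 = -4364.5.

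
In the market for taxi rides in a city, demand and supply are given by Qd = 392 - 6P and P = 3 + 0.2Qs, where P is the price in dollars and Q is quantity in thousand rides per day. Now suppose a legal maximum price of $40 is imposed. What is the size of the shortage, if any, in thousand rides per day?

Rearranging supply gives Qs = 5P - 15. Without the control the market clears where 392 - 6P = 5P - 15, i.e. P* = 37 and Q* = 170.
The ceiling of 40 is above the equilibrium price 37, so it is not binding; the market clears at P* = 37, Q* = 170.
Since the control does not bind, there is no shortage.

0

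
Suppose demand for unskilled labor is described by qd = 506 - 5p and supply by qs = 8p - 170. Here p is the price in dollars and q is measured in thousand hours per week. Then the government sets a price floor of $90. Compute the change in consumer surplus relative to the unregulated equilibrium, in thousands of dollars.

In a free market, 506 - 5p = 8p - 170 gives the equilibrium p* = 52, q* = 246.
The floor of 90 is above the equilibrium price 52, so it binds.
At p = 90: qd = 506 - 5·90 = 56 and qs = 8·90 - 170 = 550.
Consumer surplus without the control is ½ · (101.2 - 52) · 246 = 6051.6.
With the floor, consumers buy 56 units at 90, so CS = ½ · (101.2 - 90) · 56 = 313.6.
Change in consumer surplus = 313.6 - 6051.6 = -5738.

-5738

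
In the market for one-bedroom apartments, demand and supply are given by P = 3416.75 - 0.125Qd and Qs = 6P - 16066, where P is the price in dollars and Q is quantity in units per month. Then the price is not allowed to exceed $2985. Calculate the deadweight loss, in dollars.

Rearranging demand gives Qd = 27334 - 8P. In a free market, 27334 - 8P = 6P - 16066 gives the equilibrium P* = 3100, Q* = 2534.
Because the ceiling (2985) lies below the market-clearing price, it is binding.
At P = 2985: Qd = 27334 - 8·2985 = 3454 and Qs = 6·2985 - 16066 = 1844.
Quantity traded falls to 1844. At Q = 1844 the demand price is (27334 - 1844)/8 = 3186.25 and the supply price is (16066 + 1844)/6 = 2985.
Deadweight loss = ½ · (3186.25 - 2985) · (2534 - 1844) = ½ · 201.25 · 690 = 69431.25.

69431.25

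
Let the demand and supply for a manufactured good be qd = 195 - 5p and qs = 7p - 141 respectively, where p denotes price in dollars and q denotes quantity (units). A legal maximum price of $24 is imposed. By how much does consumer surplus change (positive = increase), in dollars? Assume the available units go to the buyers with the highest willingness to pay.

29.6

Without the control the market clears where 195 - 5p = 7p - 141, i.e. p* = 28 and q* = 55.
Since 24 < 28, the ceiling is binding.
At p = 24: qd = 195 - 5·24 = 75 and qs = 7·24 - 141 = 27.
Consumer surplus without the control is ½ · (39 - 28) · 55 = 302.5.
With the ceiling, 27 units are sold at 24 (assume they go to the highest-value buyers). The demand price at q = 27 is 33.6, so CS = ½ · [(39 - 24) + (33.6 - 24)] · 27 = 332.1.
Change in consumer surplus = 332.1 - 302.5 = 29.6.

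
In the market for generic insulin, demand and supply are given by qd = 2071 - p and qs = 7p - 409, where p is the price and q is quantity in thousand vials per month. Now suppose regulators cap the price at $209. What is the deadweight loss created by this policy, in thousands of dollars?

In a free market, 2071 - p = 7p - 409 gives the equilibrium p* = 310, q* = 1761.
The ceiling of 209 is below the equilibrium price 310, so it binds.
At p = 209: qd = 2071 - 209 = 1862 and qs = 7·209 - 409 = 1054.
Quantity traded falls to 1054. At q = 1054 the demand price is 2071 - 1054 = 1017 and the supply price is (409 + 1054)/7 = 209.
Deadweight loss = ½ · (1017 - 209) · (1761 - 1054) = ½ · 808 · 707 = 285628.

285628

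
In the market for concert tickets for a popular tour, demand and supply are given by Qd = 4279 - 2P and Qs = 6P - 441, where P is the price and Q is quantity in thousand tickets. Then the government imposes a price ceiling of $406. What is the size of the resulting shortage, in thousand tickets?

1472

Equilibrium: 4279 - 2P = 6P - 441, so 4720 = 8P and P* = 590, Q* = 3099.
Since 406 < 590, the ceiling is binding.
At P = 406: Qd = 4279 - 2·406 = 3467 and Qs = 6·406 - 441 = 1995.
Shortage = Qd - Qs = 3467 - 1995 = 1472.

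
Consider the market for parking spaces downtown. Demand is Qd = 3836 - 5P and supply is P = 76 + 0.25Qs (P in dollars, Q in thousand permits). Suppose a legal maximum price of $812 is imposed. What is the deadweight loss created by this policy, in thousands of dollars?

Rearranging supply gives Qs = 4P - 304. Without the control the market clears where 3836 - 5P = 4P - 304, i.e. P* = 460 and Q* = 1536.
Since 812 is above P* = 460, the ceiling does not bind and the free-market outcome prevails.
Since the control does not bind, no trades are prevented and deadweight loss is zero.

0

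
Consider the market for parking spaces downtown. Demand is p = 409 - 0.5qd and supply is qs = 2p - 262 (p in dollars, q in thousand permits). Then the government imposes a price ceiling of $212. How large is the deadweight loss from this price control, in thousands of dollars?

Rearranging demand gives qd = 818 - 2p. Equilibrium: 818 - 2p = 2p - 262, so 1080 = 4p and p* = 270, q* = 278.
Because the ceiling (212) lies below the market-clearing price, it is binding.
At p = 212: qd = 818 - 2·212 = 394 and qs = 2·212 - 262 = 162.
Quantity traded falls to 162. At q = 162 the demand price is (818 - 162)/2 = 328 and the supply price is (262 + 162)/2 = 212.
Deadweight loss = ½ · (328 - 212) · (278 - 162) = ½ · 116 · 116 = 6728.

6728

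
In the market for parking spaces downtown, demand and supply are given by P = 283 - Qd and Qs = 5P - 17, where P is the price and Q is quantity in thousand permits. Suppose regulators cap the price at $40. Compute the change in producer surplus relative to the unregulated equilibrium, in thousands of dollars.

Rearranging demand gives Qd = 283 - P. Without the control the market clears where 283 - P = 5P - 17, i.e. P* = 50 and Q* = 233.
Because the ceiling (40) lies below the market-clearing price, it is binding.
At P = 40: Qd = 283 - 40 = 243 and Qs = 5·40 - 17 = 183.
Producer surplus without the control is ½ · (50 - 3.4) · 233 = 5428.9.
With the ceiling, producers sell 183 units at 40, so PS = ½ · (40 - 3.4) · 183 = 3348.9.
Change in producer surplus = 3348.9 - 5428.9 = -2080.

-2080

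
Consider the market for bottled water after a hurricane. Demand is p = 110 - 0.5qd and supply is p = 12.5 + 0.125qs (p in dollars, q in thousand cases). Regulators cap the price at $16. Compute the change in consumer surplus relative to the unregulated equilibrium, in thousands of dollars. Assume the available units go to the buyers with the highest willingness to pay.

-3648

Rearranging demand gives qd = 220 - 2p; rearranging supply gives qs = 8p - 100. Without the control the market clears where 220 - 2p = 8p - 100, i.e. p* = 32 and q* = 156.
Since 16 < 32, the ceiling is binding.
At p = 16: qd = 220 - 2·16 = 188 and qs = 8·16 - 100 = 28.
Consumer surplus without the control is ½ · (110 - 32) · 156 = 6084.
With the ceiling, 28 units are sold at 16 (assume they go to the highest-value buyers). The demand price at q = 28 is 96, so CS = ½ · [(110 - 16) + (96 - 16)] · 28 = 2436.
Change in consumer surplus = 2436 - 6084 = -3648.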